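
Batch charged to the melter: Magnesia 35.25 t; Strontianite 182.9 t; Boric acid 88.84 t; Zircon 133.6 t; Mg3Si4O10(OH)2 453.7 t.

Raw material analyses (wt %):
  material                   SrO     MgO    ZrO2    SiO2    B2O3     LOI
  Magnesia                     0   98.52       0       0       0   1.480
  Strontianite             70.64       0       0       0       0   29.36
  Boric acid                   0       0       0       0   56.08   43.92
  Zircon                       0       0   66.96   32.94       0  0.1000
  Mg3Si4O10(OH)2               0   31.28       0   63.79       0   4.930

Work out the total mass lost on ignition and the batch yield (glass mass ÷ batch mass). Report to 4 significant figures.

Values along the way are printed, rounded to 4 significant figures, in the working; full precision is kept in all steps. Every reported value includes exactly one rounding — the derived quantities (yield, totals, glass mass, the five compositions, ignition loss) are carried in full precision from the weighed amounts for 778.5 t of glass exactly as shown in question or answer.
Each material's LOI contribution:
  Magnesia: 35.25 × 0.01480 = 0.5217 t
  Strontianite: 182.9 × 0.2936 = 53.70 t
  Boric acid: 88.84 × 0.4392 = 39.02 t
  Zircon: 133.6 × 0.001000 = 0.1336 t
  Mg3Si4O10(OH)2: 453.7 × 0.04930 = 22.37 t
Total LOI = 115.7 t
Glass = batch − LOI = 894.3 − 115.7 = 778.5 t

LOI loss = 115.7 t; glass = 778.5 t; yield = 87.06%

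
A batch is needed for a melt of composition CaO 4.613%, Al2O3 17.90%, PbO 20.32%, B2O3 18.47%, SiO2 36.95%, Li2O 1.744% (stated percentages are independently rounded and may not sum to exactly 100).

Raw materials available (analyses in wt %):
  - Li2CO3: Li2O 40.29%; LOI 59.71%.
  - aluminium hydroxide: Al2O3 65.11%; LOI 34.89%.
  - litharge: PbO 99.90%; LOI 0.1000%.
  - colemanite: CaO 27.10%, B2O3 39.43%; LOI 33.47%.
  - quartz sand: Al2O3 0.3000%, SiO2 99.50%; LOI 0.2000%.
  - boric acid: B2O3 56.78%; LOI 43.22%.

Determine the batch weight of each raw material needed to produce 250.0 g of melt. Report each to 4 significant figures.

The working math maintains full precision at every stage. Intermediates appear, rounded to 4 significant digits, on the page — a single rounding completes each reported figure — derived quantities, including LOI, net glass mass, the totals, six oxide percentages, yield, are computed using the weight values for 250.0 g of glass in exact precision, as quoted within either problem or answer.
Per-oxide target masses for 250.0 g melt:
  CaO: 4.613% × 250.0 = 11.53 g
  Al2O3: 17.90% × 250.0 = 44.75 g
  PbO: 20.32% × 250.0 = 50.80 g
  B2O3: 18.47% × 250.0 = 46.18 g
  SiO2: 36.95% × 250.0 = 92.38 g
  Li2O: 1.744% × 250.0 = 4.360 g
Per-oxide balance check working from each reported weight, on the stated basis (delivered sums recover each target net of answer rounding effects):
  CaO: 42.56·0.2710 = 11.53 g (target 11.53 g)
  Al2O3: 68.30·0.6511 + 92.84·0.003000 = 44.75 g (target 44.75 g)
  PbO: 50.85·0.9990 = 50.80 g (target 50.80 g)
  B2O3: 42.56·0.3943 + 51.77·0.5678 = 46.18 g (target 46.18 g)
  SiO2: 92.84·0.9950 = 92.38 g (target 92.38 g)
  Li2O: 10.82·0.4029 = 4.359 g (target 4.360 g)
Glass mass check: total batch − LOI = 250.0 g (targets for the oxides total 250.0 g; versus the stated basis of 250.0 g — gaps are rounding artifacts).
Whole-batch sum: Σ batch = 317.1 g; the LOI term Σ batch·LOI equals 67.15 g; yield = glass ÷ total batch = 78.83%.

Batch per 250.0 g melt:
  Li2CO3: 10.82 g
  aluminium hydroxide: 68.30 g
  litharge: 50.85 g
  colemanite: 42.56 g
  quartz sand: 92.84 g
  boric acid: 51.77 g
Total batch = 317.1 g; LOI loss = 67.15 g; yield = 78.83%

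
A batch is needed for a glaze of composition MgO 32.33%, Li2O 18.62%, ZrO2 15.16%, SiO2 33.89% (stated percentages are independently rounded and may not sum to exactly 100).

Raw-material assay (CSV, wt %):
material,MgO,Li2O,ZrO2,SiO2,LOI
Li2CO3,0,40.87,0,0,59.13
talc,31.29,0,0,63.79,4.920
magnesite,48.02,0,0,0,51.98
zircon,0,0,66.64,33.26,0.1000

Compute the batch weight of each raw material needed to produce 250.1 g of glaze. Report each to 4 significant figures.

Batch per 250.1 g glaze:
  Li2CO3: 113.9 g
  talc: 103.2 g
  magnesite: 101.1 g
  zircon: 56.90 g
Total batch = 375.1 g; LOI loss = 125.0 g; yield = 66.67%

The intermediate values are shown, rounded to four significant figures, when written out. The whole derivation maintains exact precision at all times. Exactly one rounding is applied to every reported number; all derived quantities (ignition loss, the totals, the four compositions, yield, glass mass) are recomputed from the weighed amounts on 250.1 g of glass at exact precision exactly as shown in the question or the answer.
Per-oxide target masses for 250.1 g glaze:
  MgO: 32.33% × 250.1 = 80.86 g
  Li2O: 18.62% × 250.1 = 46.57 g
  ZrO2: 15.16% × 250.1 = 37.92 g
  SiO2: 33.89% × 250.1 = 84.76 g
Balance tally, oxide-wise, from the weights as reported, against the basis in use (summed amounts equal target values once rounding is allowed for):
  MgO: 103.2·0.3129 + 101.1·0.4802 = 80.84 g (target 80.86 g)
  Li2O: 113.9·0.4087 = 46.55 g (target 46.57 g)
  ZrO2: 56.90·0.6664 = 37.92 g (target 37.92 g)
  SiO2: 103.2·0.6379 + 56.90·0.3326 = 84.76 g (target 84.76 g)
Consistency of the glass mass: batch total minus LOI = 250.1 g (oxide target masses add up to 250.1 g; against the stated basis, 250.1 g — a pure rounding effect).
Adding the batch up: Σ batch = 375.1 g; the LOI term Σ batch·LOI equals 125.0 g; glass ÷ batch gives a yield of 66.67%.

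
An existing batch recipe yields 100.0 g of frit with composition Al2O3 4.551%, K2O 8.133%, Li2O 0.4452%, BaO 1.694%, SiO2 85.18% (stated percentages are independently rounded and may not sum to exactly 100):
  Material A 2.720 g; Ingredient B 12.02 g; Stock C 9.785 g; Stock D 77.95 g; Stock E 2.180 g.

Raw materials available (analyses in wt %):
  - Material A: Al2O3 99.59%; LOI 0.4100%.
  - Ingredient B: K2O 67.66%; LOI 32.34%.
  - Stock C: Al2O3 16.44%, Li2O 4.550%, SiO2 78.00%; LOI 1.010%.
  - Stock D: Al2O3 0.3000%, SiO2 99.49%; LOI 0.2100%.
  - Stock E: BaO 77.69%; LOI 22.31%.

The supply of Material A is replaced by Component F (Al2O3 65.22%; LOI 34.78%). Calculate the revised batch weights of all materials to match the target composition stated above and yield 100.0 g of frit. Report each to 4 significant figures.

The whole derivation maintains full precision at every stage. Rounding to four significant figures extends to every intermediate as shown. Each reported result includes exactly one rounding — all derived quantities are carried in exact precision (the five compositions, totals, net glass mass, ignition loss, yield) from the weighed amounts for 100.0 g of glass as written in problem or answer.
Per-oxide target masses for 100.0 g frit:
  Al2O3: 4.551% × 100.0 = 4.551 g
  K2O: 8.133% × 100.0 = 8.133 g
  Li2O: 0.4452% × 100.0 = 0.4452 g
  BaO: 1.694% × 100.0 = 1.694 g
  SiO2: 85.18% × 100.0 = 85.18 g
Sums-versus-targets review given the weights on record, at the basis given (summed amounts equal target values inside rounding margins):
  Al2O3: 4.153·0.6522 + 9.785·0.1644 + 77.95·0.003000 = 4.551 g (target 4.551 g)
  K2O: 12.02·0.6766 = 8.133 g (target 8.133 g)
  Li2O: 9.785·0.04550 = 0.4452 g (target 0.4452 g)
  BaO: 2.180·0.7769 = 1.694 g (target 1.694 g)
  SiO2: 9.785·0.7800 + 77.95·0.9949 = 85.18 g (target 85.18 g)
The glass-mass cross-check: Σ batch − LOI loss = 100.0 g (per-oxide target masses sum to 100.0 g; with the basis standing at 100.0 g — gaps are rounding artifacts).
Total batch = Σ batch = 106.1 g; LOI loss = Σ batch·LOI = 6.081 g; yield: glass divided by total = 94.27%.

Revised batch per 100.0 g frit:
  Component F: 4.153 g
  Ingredient B: 12.02 g
  Stock C: 9.785 g
  Stock D: 77.95 g
  Stock E: 2.180 g
Total batch = 106.1 g; LOI loss = 6.081 g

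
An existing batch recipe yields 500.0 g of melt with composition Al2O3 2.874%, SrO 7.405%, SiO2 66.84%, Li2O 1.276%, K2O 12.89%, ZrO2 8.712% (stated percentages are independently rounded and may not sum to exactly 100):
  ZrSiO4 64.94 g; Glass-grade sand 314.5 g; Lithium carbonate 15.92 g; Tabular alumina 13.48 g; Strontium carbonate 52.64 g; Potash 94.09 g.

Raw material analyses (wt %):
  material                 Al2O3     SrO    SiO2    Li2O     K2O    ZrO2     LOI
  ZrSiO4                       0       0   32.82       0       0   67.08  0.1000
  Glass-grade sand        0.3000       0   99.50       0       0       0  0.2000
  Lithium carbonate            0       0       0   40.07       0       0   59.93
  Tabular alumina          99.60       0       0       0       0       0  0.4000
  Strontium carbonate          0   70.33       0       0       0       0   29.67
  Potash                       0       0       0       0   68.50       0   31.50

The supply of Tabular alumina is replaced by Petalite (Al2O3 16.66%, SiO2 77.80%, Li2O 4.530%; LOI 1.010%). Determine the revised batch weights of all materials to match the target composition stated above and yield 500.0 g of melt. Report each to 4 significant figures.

Revised batch per 500.0 g melt:
  ZrSiO4: 64.94 g
  Glass-grade sand: 250.5 g
  Lithium carbonate: 6.681 g
  Petalite: 81.74 g
  Strontium carbonate: 52.64 g
  Potash: 94.09 g
Total batch = 550.6 g; LOI loss = 50.65 g

The intermediate values are printed (rounded to 4 significant figures) within the worked lines — every computation keeps full precision end to end. Every reported result is rounded exactly once. Derived quantities (six oxide percentages, glass mass, LOI, totals, yield) are rebuilt from the weighed amounts per 500.0 g of glass in full float precision as they appear in the problem or answer text.
Oxide-by-oxide targets in 500.0 g melt:
  Al2O3: 2.874% × 500.0 = 14.37 g
  SrO: 7.405% × 500.0 = 37.02 g
  SiO2: 66.84% × 500.0 = 334.2 g
  Li2O: 1.276% × 500.0 = 6.380 g
  K2O: 12.89% × 500.0 = 64.45 g
  ZrO2: 8.712% × 500.0 = 43.56 g
Oxide-by-oxide audit on the weights just shown, on the stated basis (sum by sum, the targets are met net of answer rounding effects):
  Al2O3: 250.5·0.003000 + 81.74·0.1666 = 14.37 g (target 14.37 g)
  SrO: 52.64·0.7033 = 37.02 g (target 37.02 g)
  SiO2: 64.94·0.3282 + 250.5·0.9950 + 81.74·0.7780 = 334.2 g (target 334.2 g)
  Li2O: 6.681·0.4007 + 81.74·0.04530 = 6.380 g (target 6.380 g)
  K2O: 94.09·0.6850 = 64.45 g (target 64.45 g)
  ZrO2: 64.94·0.6708 = 43.56 g (target 43.56 g)
Consistency of the glass mass: batch total minus LOI = 499.9 g (oxide target masses add up to 500.0 g; versus the stated basis of 500.0 g — deltas are rounding alone).
Whole-batch sum: Σ batch = 550.6 g; loss to ignition Σ batch·LOI = 50.65 g; the yield ratio, glass ÷ batch: 90.80%.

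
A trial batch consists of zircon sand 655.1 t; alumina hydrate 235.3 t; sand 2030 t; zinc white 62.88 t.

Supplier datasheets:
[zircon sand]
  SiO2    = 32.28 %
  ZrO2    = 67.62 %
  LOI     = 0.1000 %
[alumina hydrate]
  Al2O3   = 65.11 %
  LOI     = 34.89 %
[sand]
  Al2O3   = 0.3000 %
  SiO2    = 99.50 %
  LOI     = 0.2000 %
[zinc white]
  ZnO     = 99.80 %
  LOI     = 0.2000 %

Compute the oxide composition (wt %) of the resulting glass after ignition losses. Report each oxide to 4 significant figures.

All internal work carries exact precision through the solve. In-progress results appear (rounded to 4 significant digits) in the working. Every reported number takes just one rounding — all derived quantities are computed in full float precision (yield, ignition loss, net glass mass, totals, the four compositions) starting from the weights per 2896 t of glass, exactly as shown in problem or answer.
Per-oxide mass from batch:
  ZnO: 62.88·0.9980 = 62.75 t
  Al2O3: 235.3·0.6511 + 2030·0.003000 = 159.3 t
  SiO2: 655.1·0.3228 + 2030·0.9950 = 2231 t
  ZrO2: 655.1·0.6762 = 443.0 t
LOI: 655.1·0.001000 + 235.3·0.3489 + 2030·0.002000 + 62.88·0.002000 = 86.94 t
Net of LOI, the glass mass = 2983 − 86.94 = 2896 t (equal to the oxide-mass sum)
wt %: oxide over glass, times 100

Glass mass = 2896 t (batch 2983 − LOI 86.94).
Composition: ZnO 2.167%, Al2O3 5.500%, SiO2 77.04%, ZrO2 15.29%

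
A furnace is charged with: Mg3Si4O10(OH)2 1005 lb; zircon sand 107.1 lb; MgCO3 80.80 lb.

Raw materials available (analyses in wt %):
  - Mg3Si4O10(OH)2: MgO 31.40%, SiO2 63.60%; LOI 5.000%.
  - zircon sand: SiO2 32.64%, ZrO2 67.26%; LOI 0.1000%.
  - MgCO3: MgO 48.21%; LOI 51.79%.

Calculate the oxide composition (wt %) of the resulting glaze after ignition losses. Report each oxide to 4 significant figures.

Glass mass = 1101 lb (batch 1193 − LOI 92.20).
Composition: MgO 32.21%, SiO2 61.25%, ZrO2 6.545%

Full precision is kept from start to finish; values along the way appear rounded off to 4 significant figures across the worked steps; exactly one rounding goes into each reported number. Derived quantities are carried at full float precision (three oxide percentages, the yield, glass mass, totals, LOI) from the weighed amounts per 1101 lb of glass as they appear in problem or answer.
Oxide masses out of the charge:
  MgO: 1005·0.3140 + 80.80·0.4821 = 354.5 lb
  SiO2: 1005·0.6360 + 107.1·0.3264 = 674.1 lb
  ZrO2: 107.1·0.6726 = 72.04 lb
LOI: 1005·0.05000 + 107.1·0.001000 + 80.80·0.5179 = 92.20 lb
batch − LOI leaves glass = 1193 − 92.20 = 1101 lb (equal to the oxide-mass sum)
wt % = oxide mass / glass mass × 100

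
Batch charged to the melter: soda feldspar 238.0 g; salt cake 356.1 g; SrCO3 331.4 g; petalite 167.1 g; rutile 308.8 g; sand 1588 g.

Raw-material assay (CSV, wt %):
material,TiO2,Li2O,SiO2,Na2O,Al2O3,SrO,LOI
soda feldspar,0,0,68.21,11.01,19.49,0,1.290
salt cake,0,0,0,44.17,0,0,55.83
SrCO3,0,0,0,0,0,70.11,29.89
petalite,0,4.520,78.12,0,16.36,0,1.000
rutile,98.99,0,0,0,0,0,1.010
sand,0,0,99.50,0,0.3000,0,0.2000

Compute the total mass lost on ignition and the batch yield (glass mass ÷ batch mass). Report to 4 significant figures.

All internal work keeps exact precision all the way through; the intermediate values are printed (rounded to four significant figures) between the steps — each reported value is rounded once only; all derived quantities (the yield, the totals, the six compositions, LOI, net glass mass) are re-derived in full precision from the weighed amounts on 2680 g of glass, exactly as printed in the question or the answer.
Loss on ignition, line by line:
  soda feldspar: 238.0 × 0.01290 = 3.070 g
  salt cake: 356.1 × 0.5583 = 198.8 g
  SrCO3: 331.4 × 0.2989 = 99.06 g
  petalite: 167.1 × 0.01000 = 1.671 g
  rutile: 308.8 × 0.01010 = 3.119 g
  sand: 1588 × 0.002000 = 3.176 g
Total LOI = 308.9 g
Glass = batch − LOI = 2989 − 308.9 = 2680 g

LOI loss = 308.9 g; glass = 2680 g; yield = 89.67%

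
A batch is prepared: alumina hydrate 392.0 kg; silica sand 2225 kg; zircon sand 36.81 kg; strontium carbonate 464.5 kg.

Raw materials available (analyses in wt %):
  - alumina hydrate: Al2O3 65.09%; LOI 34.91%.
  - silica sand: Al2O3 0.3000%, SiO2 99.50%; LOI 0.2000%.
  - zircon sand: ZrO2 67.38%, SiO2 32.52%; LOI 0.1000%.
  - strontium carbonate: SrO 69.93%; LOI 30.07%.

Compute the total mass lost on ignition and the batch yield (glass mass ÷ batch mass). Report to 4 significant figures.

LOI loss = 281.0 kg; glass = 2837 kg; yield = 90.99%

All internal work holds exact precision at each step — intermediates are displayed, rounded to 4 significant digits, as written. Every reported figure is rounded just once. Derived quantities, which include totals, LOI, the four compositions, yield, glass mass, are carried at full precision, as they appear in problem or answer, from the batch weights at 2837 kg of glass.
Loss on ignition, line by line:
  alumina hydrate: 392.0 × 0.3491 = 136.8 kg
  silica sand: 2225 × 0.002000 = 4.450 kg
  zircon sand: 36.81 × 0.001000 = 0.03681 kg
  strontium carbonate: 464.5 × 0.3007 = 139.7 kg
Total LOI = 281.0 kg
Glass = batch − LOI = 3118 − 281.0 = 2837 kg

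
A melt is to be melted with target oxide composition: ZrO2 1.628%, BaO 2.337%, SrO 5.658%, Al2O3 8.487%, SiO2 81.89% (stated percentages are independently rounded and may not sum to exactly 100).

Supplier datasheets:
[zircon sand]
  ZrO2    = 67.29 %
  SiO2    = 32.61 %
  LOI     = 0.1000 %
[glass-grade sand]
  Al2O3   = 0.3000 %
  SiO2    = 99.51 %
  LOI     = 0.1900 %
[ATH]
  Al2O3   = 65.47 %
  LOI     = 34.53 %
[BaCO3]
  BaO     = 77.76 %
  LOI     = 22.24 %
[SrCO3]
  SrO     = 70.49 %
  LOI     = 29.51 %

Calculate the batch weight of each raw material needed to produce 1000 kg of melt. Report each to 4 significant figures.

Batch per 1000 kg melt:
  zircon sand: 24.19 kg
  glass-grade sand: 815.0 kg
  ATH: 125.9 kg
  BaCO3: 30.05 kg
  SrCO3: 80.27 kg
Total batch = 1075 kg; LOI loss = 75.42 kg; yield = 92.99%

Values along the way are shown, rounded to four significant digits, within the worked lines; each numeric step holds full precision at all times. Each reported result includes exactly one rounding — the derived quantities are computed using the weight values on 1000 kg of glass in exact precision (yield, the totals, the five compositions, glass mass, LOI), as they appear in either problem or answer.
Oxide-by-oxide targets in 1000 kg melt:
  ZrO2: 1.628% × 1000 = 16.28 kg
  BaO: 2.337% × 1000 = 23.37 kg
  SrO: 5.658% × 1000 = 56.58 kg
  Al2O3: 8.487% × 1000 = 84.87 kg
  SiO2: 81.89% × 1000 = 818.9 kg
Sums-versus-targets review per the reported batch figures, for the quoted basis mass (sums match the target masses once rounding is allowed for):
  ZrO2: 24.19·0.6729 = 16.28 kg (target 16.28 kg)
  BaO: 30.05·0.7776 = 23.37 kg (target 23.37 kg)
  SrO: 80.27·0.7049 = 56.58 kg (target 56.58 kg)
  Al2O3: 815.0·0.003000 + 125.9·0.6547 = 84.87 kg (target 84.87 kg)
  SiO2: 24.19·0.3261 + 815.0·0.9951 = 818.9 kg (target 818.9 kg)
Glass-mass sanity pass: total batch − LOI = 1000 kg (summing oxide targets gives 1000 kg; against the stated basis, 1000 kg — gaps are rounding artifacts).
Summing the batch: Σ batch = 1075 kg; Σ batch·LOI gives LOI loss = 75.42 kg; the yield ratio, glass ÷ batch: 92.99%.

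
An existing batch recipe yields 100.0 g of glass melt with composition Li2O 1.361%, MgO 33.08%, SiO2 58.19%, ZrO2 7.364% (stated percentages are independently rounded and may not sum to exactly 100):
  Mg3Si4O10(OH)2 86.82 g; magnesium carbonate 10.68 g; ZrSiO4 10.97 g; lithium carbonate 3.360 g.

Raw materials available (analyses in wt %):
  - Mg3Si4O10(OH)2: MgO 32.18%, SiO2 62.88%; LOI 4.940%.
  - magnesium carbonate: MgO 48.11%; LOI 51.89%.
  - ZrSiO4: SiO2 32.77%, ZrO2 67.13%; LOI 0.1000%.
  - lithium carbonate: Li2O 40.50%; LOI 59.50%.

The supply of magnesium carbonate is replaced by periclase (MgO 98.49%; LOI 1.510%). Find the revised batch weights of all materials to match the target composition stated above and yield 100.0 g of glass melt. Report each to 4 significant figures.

Mid-chain values appear (rounded to four significant figures) across the worked steps. The working math carries exact precision throughout; every reported number is rounded just once — derived quantities (ignition loss, net glass mass, the four compositions, the yield, the totals) are recomputed from the batch weights for 100.0 g of glass in full precision, exactly as shown in question or answer.
The oxide mass targets at 100.0 g glass melt:
  Li2O: 1.361% × 100.0 = 1.361 g
  MgO: 33.08% × 100.0 = 33.08 g
  SiO2: 58.19% × 100.0 = 58.19 g
  ZrO2: 7.364% × 100.0 = 7.364 g
Mass-balance tally per oxide with the batch weights as given, under the basis named above (sums match the target masses up to rounding of the answer):
  Li2O: 3.360·0.4050 = 1.361 g (target 1.361 g)
  MgO: 86.82·0.3218 + 5.219·0.9849 = 33.08 g (target 33.08 g)
  SiO2: 86.82·0.6288 + 10.97·0.3277 = 58.19 g (target 58.19 g)
  ZrO2: 10.97·0.6713 = 7.364 g (target 7.364 g)
Auditing the glass mass value: the batch minus its LOI: 99.99 g (the Σ of target masses is 100.0 g; with the basis standing at 100.0 g — deltas are rounding alone).
Whole-batch sum: Σ batch = 106.4 g; Σ batch·LOI gives LOI loss = 6.378 g; as yield: glass ÷ batch → 94.00%.

Revised batch per 100.0 g glass melt:
  Mg3Si4O10(OH)2: 86.82 g
  periclase: 5.219 g
  ZrSiO4: 10.97 g
  lithium carbonate: 3.360 g
Total batch = 106.4 g; LOI loss = 6.378 g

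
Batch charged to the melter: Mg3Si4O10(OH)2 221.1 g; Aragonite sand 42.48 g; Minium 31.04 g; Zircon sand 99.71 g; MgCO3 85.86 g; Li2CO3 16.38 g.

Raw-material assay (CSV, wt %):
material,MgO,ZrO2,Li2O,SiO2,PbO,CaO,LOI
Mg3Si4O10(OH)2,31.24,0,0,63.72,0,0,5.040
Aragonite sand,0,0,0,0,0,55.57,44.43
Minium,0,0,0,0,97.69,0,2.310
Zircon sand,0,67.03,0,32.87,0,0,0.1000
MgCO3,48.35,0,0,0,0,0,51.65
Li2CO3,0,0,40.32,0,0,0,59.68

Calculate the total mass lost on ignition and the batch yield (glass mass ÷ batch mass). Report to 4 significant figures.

The working math carries full float precision at each step — working values are shown with 4-significant-digit rounding across the worked steps — every reported figure includes exactly one rounding; derived quantities (six oxide percentages, net glass mass, the totals, the yield, ignition loss) are carried in full precision using the weight values at 411.6 g of glass, as they appear in problem or answer.
Each material's LOI contribution:
  Mg3Si4O10(OH)2: 221.1 × 0.05040 = 11.14 g
  Aragonite sand: 42.48 × 0.4443 = 18.87 g
  Minium: 31.04 × 0.02310 = 0.7170 g
  Zircon sand: 99.71 × 0.001000 = 0.09971 g
  MgCO3: 85.86 × 0.5165 = 44.35 g
  Li2CO3: 16.38 × 0.5968 = 9.776 g
Total LOI = 84.96 g
Glass = batch − LOI = 496.6 − 84.96 = 411.6 g

LOI loss = 84.96 g; glass = 411.6 g; yield = 82.89%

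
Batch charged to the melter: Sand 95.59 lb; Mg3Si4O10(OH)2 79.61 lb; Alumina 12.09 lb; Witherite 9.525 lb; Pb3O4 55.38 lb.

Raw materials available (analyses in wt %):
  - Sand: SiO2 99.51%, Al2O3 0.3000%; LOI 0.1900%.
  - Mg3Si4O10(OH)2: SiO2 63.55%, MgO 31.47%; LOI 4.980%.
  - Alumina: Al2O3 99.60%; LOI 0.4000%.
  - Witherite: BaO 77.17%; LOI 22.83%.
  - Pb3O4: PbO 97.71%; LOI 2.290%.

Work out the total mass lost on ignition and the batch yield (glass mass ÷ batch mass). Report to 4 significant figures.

In-progress results are printed rounded off to 4 significant figures within the worked lines; all arithmetic maintains full float precision through every step; every reported number is rounded exactly once; the derived quantities are computed starting from the weights on 244.6 lb of glass at full float precision (yield, glass mass, totals, ignition loss, the five compositions) exactly as printed in problem or answer.
Per-material ignition loss:
  Sand: 95.59 × 0.001900 = 0.1816 lb
  Mg3Si4O10(OH)2: 79.61 × 0.04980 = 3.965 lb
  Alumina: 12.09 × 0.004000 = 0.04836 lb
  Witherite: 9.525 × 0.2283 = 2.175 lb
  Pb3O4: 55.38 × 0.02290 = 1.268 lb
Total LOI = 7.637 lb
Glass = batch − LOI = 252.2 − 7.637 = 244.6 lb

LOI loss = 7.637 lb; glass = 244.6 lb; yield = 96.97%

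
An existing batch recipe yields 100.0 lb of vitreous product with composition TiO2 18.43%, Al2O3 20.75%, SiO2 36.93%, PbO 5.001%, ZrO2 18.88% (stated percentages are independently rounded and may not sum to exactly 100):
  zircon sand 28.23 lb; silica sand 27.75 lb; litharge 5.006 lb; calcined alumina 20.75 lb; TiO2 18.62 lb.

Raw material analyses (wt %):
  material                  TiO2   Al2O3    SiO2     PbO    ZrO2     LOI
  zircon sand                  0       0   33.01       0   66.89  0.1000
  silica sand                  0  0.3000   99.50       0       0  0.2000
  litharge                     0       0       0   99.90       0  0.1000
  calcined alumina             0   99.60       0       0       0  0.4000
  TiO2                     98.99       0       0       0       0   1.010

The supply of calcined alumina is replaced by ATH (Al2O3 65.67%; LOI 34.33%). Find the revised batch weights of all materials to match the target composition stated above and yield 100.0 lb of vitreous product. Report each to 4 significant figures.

Revised batch per 100.0 lb vitreous product:
  zircon sand: 28.23 lb
  silica sand: 27.75 lb
  litharge: 5.006 lb
  ATH: 31.47 lb
  TiO2: 18.62 lb
Total batch = 111.1 lb; LOI loss = 11.08 lb

In-progress results are shown, rounded to four significant digits, across the worked steps; each numeric step maintains exact precision in all steps; each reported value receives exactly one rounding — derived quantities (yield, totals, five oxide percentages, net glass mass, LOI) are rebuilt from the weighed amounts for 100.0 lb of glass at exact precision, as set out in problem or answer.
Per-oxide target masses for 100.0 lb vitreous product:
  TiO2: 18.43% × 100.0 = 18.43 lb
  Al2O3: 20.75% × 100.0 = 20.75 lb
  SiO2: 36.93% × 100.0 = 36.93 lb
  PbO: 5.001% × 100.0 = 5.001 lb
  ZrO2: 18.88% × 100.0 = 18.88 lb
Sums-versus-targets review per the reported batch figures, for the quoted basis mass (sum by sum, the targets are met given rounding of the digits):
  TiO2: 18.62·0.9899 = 18.43 lb (target 18.43 lb)
  Al2O3: 27.75·0.003000 + 31.47·0.6567 = 20.75 lb (target 20.75 lb)
  SiO2: 28.23·0.3301 + 27.75·0.9950 = 36.93 lb (target 36.93 lb)
  PbO: 5.006·0.9990 = 5.001 lb (target 5.001 lb)
  ZrO2: 28.23·0.6689 = 18.88 lb (target 18.88 lb)
Glass-mass sanity pass: whole batch net of LOI = 100.0 lb (oxide target masses add up to 99.99 lb; with the basis standing at 100.0 lb — differing by rounding only).
Batch total: Σ batch = 111.1 lb; LOI removed, Σ of batch·LOI: 11.08 lb; yield, glass over the total, = 90.02%.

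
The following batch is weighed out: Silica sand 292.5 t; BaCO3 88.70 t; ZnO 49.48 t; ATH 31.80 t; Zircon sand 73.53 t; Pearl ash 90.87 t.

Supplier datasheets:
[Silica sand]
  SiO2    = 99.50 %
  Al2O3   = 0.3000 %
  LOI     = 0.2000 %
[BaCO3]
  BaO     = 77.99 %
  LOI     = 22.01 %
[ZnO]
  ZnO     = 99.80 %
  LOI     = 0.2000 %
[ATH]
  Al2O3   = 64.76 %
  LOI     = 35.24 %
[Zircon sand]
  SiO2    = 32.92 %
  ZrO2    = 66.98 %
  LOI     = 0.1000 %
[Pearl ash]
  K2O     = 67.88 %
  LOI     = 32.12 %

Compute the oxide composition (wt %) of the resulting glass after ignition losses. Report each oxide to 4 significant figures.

Every computation carries exact precision all the way through — in-progress results are printed rounded to four significant figures within the worked lines — a single rounding produces each reported figure — all derived quantities (totals, glass mass, yield, six oxide percentages, LOI) are rebuilt from the weighed amounts at 566.2 t of glass in exact precision as they appear in problem or answer.
Oxide masses out of the charge:
  SiO2: 292.5·0.9950 + 73.53·0.3292 = 315.2 t
  ZnO: 49.48·0.9980 = 49.38 t
  Al2O3: 292.5·0.003000 + 31.80·0.6476 = 21.47 t
  ZrO2: 73.53·0.6698 = 49.25 t
  BaO: 88.70·0.7799 = 69.18 t
  K2O: 90.87·0.6788 = 61.68 t
LOI: 292.5·0.002000 + 88.70·0.2201 + 49.48·0.002000 + 31.80·0.3524 + 73.53·0.001000 + 90.87·0.3212 = 60.67 t
Glass mass = batch − LOI = 626.9 − 60.67 = 566.2 t (= Σ oxide masses)
wt % = 100 × oxide mass / glass mass

Glass mass = 566.2 t (batch 626.9 − LOI 60.67).
Composition: SiO2 55.68%, ZnO 8.721%, Al2O3 3.792%, ZrO2 8.698%, BaO 12.22%, K2O 10.89%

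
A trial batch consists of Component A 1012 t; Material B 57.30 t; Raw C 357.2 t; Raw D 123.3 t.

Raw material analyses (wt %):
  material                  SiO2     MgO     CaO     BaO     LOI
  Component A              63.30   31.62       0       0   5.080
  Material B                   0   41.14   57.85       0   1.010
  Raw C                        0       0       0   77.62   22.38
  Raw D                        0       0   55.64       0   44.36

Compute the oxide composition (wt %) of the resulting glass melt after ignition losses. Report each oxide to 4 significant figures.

Full precision is maintained from first step to last. The intermediate values are displayed, rounded to 4 significant digits, within the worked lines — each reported number is rounded exactly once; derived quantities (LOI, the yield, glass mass, four oxide percentages, totals) are recomputed at full float precision using the weight values on 1363 t of glass exactly as shown in the question or the answer.
Mass of each oxide from the mix:
  SiO2: 1012·0.6330 = 640.6 t
  MgO: 1012·0.3162 + 57.30·0.4114 = 343.6 t
  CaO: 57.30·0.5785 + 123.3·0.5564 = 101.8 t
  BaO: 357.2·0.7762 = 277.3 t
LOI: 1012·0.05080 + 57.30·0.01010 + 357.2·0.2238 + 123.3·0.4436 = 186.6 t
batch − LOI leaves glass = 1550 − 186.6 = 1363 t (= the summed oxide contributions)
wt % = oxide mass / glass mass × 100

Glass mass = 1363 t (batch 1550 − LOI 186.6).
Composition: SiO2 46.99%, MgO 25.20%, CaO 7.464%, BaO 20.34%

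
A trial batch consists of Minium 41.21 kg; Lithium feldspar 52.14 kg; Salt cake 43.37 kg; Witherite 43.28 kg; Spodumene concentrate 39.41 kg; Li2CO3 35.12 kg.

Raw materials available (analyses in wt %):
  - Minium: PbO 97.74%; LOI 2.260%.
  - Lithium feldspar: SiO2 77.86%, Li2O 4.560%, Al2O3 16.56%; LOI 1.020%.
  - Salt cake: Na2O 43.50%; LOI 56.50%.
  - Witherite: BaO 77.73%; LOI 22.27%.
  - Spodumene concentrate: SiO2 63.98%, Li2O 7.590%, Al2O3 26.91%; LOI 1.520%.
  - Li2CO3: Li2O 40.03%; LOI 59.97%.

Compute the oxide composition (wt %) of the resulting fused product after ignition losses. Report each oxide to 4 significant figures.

Glass mass = 197.3 kg (batch 254.5 − LOI 57.27).
Composition: PbO 20.42%, Na2O 9.564%, SiO2 33.36%, BaO 17.05%, Li2O 9.848%, Al2O3 9.753%

In-progress results are shown rounded to 4 significant digits across the worked steps; all internal work holds full float precision in all steps. Every reported result is rounded exactly once; the derived quantities (the six compositions, the yield, glass mass, LOI, the totals) are rebuilt from the batch weights on 197.3 kg of glass in full precision, as given in the question or the answer.
Oxide masses out of the charge:
  PbO: 41.21·0.9774 = 40.28 kg
  Na2O: 43.37·0.4350 = 18.87 kg
  SiO2: 52.14·0.7786 + 39.41·0.6398 = 65.81 kg
  BaO: 43.28·0.7773 = 33.64 kg
  Li2O: 52.14·0.04560 + 39.41·0.07590 + 35.12·0.4003 = 19.43 kg
  Al2O3: 52.14·0.1656 + 39.41·0.2691 = 19.24 kg
LOI: 41.21·0.02260 + 52.14·0.01020 + 43.37·0.5650 + 43.28·0.2227 + 39.41·0.01520 + 35.12·0.5997 = 57.27 kg
Glass = total batch minus LOI = 254.5 − 57.27 = 197.3 kg (the oxide masses sum to this)
percent by weight: oxide/glass ×100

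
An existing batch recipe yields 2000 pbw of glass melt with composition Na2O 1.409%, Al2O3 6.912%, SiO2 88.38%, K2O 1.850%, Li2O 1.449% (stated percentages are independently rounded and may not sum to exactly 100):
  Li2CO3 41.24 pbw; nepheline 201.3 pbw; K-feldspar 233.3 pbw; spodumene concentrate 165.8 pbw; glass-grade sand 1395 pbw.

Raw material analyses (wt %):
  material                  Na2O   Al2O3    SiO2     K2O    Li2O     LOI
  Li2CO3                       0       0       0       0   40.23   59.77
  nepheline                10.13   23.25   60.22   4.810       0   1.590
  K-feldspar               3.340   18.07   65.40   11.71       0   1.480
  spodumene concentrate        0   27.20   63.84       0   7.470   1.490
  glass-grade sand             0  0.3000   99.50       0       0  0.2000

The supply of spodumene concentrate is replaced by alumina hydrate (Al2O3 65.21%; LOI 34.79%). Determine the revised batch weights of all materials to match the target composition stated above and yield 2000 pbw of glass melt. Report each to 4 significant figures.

The whole derivation maintains exact precision in every operation; mid-chain values appear, rounded to 4 significant figures, in the printout. Each reported result is rounded exactly once. All derived quantities, including the totals, five oxide percentages, the yield, ignition loss, glass mass, are re-derived from the weighed amounts per 2000 pbw of glass in full float precision, exactly as shown in either problem or answer.
Target masses of each oxide per 2000 pbw glass melt:
  Na2O: 1.409% × 2000 = 28.18 pbw
  Al2O3: 6.912% × 2000 = 138.2 pbw
  SiO2: 88.38% × 2000 = 1768 pbw
  K2O: 1.850% × 2000 = 37.00 pbw
  Li2O: 1.449% × 2000 = 28.98 pbw
Per-oxide balance check working from each reported weight, versus the basis set out (each sum matches its target mass exact up to rounding of places):
  Na2O: 201.3·0.1013 + 233.3·0.03340 = 28.18 pbw (target 28.18 pbw)
  Al2O3: 201.3·0.2325 + 233.3·0.1807 + 68.68·0.6521 + 1501·0.003000 = 138.2 pbw (target 138.2 pbw)
  SiO2: 201.3·0.6022 + 233.3·0.6540 + 1501·0.9950 = 1767 pbw (target 1768 pbw)
  K2O: 201.3·0.04810 + 233.3·0.1171 = 37.00 pbw (target 37.00 pbw)
  Li2O: 72.04·0.4023 = 28.98 pbw (target 28.98 pbw)
Glass mass check: the batch minus its LOI: 2000 pbw (oxide target masses add up to 2000 pbw; versus the stated basis of 2000 pbw — gaps are rounding artifacts).
Batch total: Σ batch = 2076 pbw; LOI removed, Σ of batch·LOI: 76.61 pbw; yield = glass ÷ total batch = 96.31%.

Revised batch per 2000 pbw glass melt:
  Li2CO3: 72.04 pbw
  nepheline: 201.3 pbw
  K-feldspar: 233.3 pbw
  alumina hydrate: 68.68 pbw
  glass-grade sand: 1501 pbw
Total batch = 2076 pbw; LOI loss = 76.61 pbw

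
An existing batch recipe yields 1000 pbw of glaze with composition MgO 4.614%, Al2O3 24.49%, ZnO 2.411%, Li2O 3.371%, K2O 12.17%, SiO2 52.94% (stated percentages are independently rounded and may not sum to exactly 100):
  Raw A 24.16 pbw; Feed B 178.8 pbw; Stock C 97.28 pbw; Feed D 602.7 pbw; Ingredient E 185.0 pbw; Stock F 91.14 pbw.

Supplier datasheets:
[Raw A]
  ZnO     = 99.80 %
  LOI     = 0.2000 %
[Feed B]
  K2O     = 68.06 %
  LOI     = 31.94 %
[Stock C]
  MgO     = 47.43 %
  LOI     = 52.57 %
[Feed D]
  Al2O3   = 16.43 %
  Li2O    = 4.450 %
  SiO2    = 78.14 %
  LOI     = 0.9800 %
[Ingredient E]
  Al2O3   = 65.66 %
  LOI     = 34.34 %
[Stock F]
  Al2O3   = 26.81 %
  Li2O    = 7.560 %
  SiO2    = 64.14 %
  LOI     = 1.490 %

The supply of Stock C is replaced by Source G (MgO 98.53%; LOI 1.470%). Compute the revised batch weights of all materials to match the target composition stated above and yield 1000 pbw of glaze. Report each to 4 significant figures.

Revised batch per 1000 pbw glaze:
  Raw A: 24.16 pbw
  Feed B: 178.8 pbw
  Source G: 46.83 pbw
  Feed D: 602.7 pbw
  Ingredient E: 185.0 pbw
  Stock F: 91.14 pbw
Total batch = 1129 pbw; LOI loss = 128.6 pbw

Values along the way are shown, with 4-significant-digit rounding, in the printout. Every computation runs at full precision throughout; every reported result sees exactly one rounding. Derived quantities (yield, the totals, six oxide percentages, ignition loss, glass mass) are re-derived from the batch weights on 1000 pbw of glass at full float precision, precisely as stated by problem or answer.
Oxide mass targets, per 1000 pbw glaze:
  MgO: 4.614% × 1000 = 46.14 pbw
  Al2O3: 24.49% × 1000 = 244.9 pbw
  ZnO: 2.411% × 1000 = 24.11 pbw
  Li2O: 3.371% × 1000 = 33.71 pbw
  K2O: 12.17% × 1000 = 121.7 pbw
  SiO2: 52.94% × 1000 = 529.4 pbw
Verifying the oxide balance applying the batch weights above, under the basis named above (summed amounts equal target values up to rounding of the answer):
  MgO: 46.83·0.9853 = 46.14 pbw (target 46.14 pbw)
  Al2O3: 602.7·0.1643 + 185.0·0.6566 + 91.14·0.2681 = 244.9 pbw (target 244.9 pbw)
  ZnO: 24.16·0.9980 = 24.11 pbw (target 24.11 pbw)
  Li2O: 602.7·0.04450 + 91.14·0.07560 = 33.71 pbw (target 33.71 pbw)
  K2O: 178.8·0.6806 = 121.7 pbw (target 121.7 pbw)
  SiO2: 602.7·0.7814 + 91.14·0.6414 = 529.4 pbw (target 529.4 pbw)
Glass mass check: the batch minus its LOI: 1000 pbw (oxide target masses add up to 1000 pbw; stated basis 1000 pbw — a pure rounding effect).
Summing the batch: Σ batch = 1129 pbw; loss to ignition Σ batch·LOI = 128.6 pbw; glass ÷ batch gives a yield of 88.60%.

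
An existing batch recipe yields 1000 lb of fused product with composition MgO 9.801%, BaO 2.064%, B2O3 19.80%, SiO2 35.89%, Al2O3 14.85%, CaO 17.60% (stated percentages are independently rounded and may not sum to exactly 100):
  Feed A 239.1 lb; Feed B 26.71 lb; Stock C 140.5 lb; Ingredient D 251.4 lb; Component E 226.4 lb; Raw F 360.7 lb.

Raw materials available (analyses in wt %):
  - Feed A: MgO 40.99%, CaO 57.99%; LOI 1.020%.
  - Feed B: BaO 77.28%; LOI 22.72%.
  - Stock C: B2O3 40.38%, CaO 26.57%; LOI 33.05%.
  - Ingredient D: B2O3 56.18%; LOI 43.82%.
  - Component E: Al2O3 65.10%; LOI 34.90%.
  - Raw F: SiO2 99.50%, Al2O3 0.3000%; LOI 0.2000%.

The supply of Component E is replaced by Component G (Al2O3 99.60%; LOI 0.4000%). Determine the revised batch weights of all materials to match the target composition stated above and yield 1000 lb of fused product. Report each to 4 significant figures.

Working values are shown with 4-significant-digit rounding in the working. The working math carries full float precision in every operation — each reported figure receives exactly one rounding; the derived quantities are rebuilt starting from the weights for 1000 lb of glass at full precision (LOI, the totals, six oxide percentages, glass mass, yield), as quoted within the question or the answer.
The oxide mass targets at 1000 lb fused product:
  MgO: 9.801% × 1000 = 98.01 lb
  BaO: 2.064% × 1000 = 20.64 lb
  B2O3: 19.80% × 1000 = 198.0 lb
  SiO2: 35.89% × 1000 = 358.9 lb
  Al2O3: 14.85% × 1000 = 148.5 lb
  CaO: 17.60% × 1000 = 176.0 lb
A balance pass over the oxides, with the batch weights as given, per the basis as stated (target by target, the sums agree given rounding of the digits):
  MgO: 239.1·0.4099 = 98.01 lb (target 98.01 lb)
  BaO: 26.71·0.7728 = 20.64 lb (target 20.64 lb)
  B2O3: 140.5·0.4038 + 251.4·0.5618 = 198.0 lb (target 198.0 lb)
  SiO2: 360.7·0.9950 = 358.9 lb (target 358.9 lb)
  Al2O3: 148.0·0.9960 + 360.7·0.003000 = 148.5 lb (target 148.5 lb)
  CaO: 239.1·0.5799 + 140.5·0.2657 = 176.0 lb (target 176.0 lb)
Glass mass check: whole batch net of LOI = 1000 lb (oxide target masses add up to 1000 lb; versus the stated basis of 1000 lb — any gap is answer rounding).
Adding the batch up: Σ batch = 1166 lb; ignition loss, Σ(batch × LOI) = 166.4 lb; yield: glass divided by total = 85.73%.

Revised batch per 1000 lb fused product:
  Feed A: 239.1 lb
  Feed B: 26.71 lb
  Stock C: 140.5 lb
  Ingredient D: 251.4 lb
  Component G: 148.0 lb
  Raw F: 360.7 lb
Total batch = 1166 lb; LOI loss = 166.4 lb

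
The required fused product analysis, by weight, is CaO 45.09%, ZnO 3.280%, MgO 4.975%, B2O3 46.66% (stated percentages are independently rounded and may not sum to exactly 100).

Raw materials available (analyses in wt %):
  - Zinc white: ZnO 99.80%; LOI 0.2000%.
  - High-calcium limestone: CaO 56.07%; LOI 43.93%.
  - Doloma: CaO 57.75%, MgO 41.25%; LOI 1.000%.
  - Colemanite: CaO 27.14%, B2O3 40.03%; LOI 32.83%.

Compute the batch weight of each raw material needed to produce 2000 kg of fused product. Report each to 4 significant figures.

Batch per 2000 kg fused product:
  Zinc white: 65.73 kg
  High-calcium limestone: 231.5 kg
  Doloma: 241.2 kg
  Colemanite: 2331 kg
Total batch = 2869 kg; LOI loss = 869.5 kg; yield = 69.70%

All internal work carries full float precision through every step. Working values appear, rounded to four significant figures, in the working. Exactly one rounding goes into every reported result. The derived quantities (LOI, glass mass, four oxide percentages, totals, yield) are rebuilt starting from the weights per 2000 kg of glass at full precision exactly as shown in the problem or answer text.
The oxide mass targets at 2000 kg fused product:
  CaO: 45.09% × 2000 = 901.8 kg
  ZnO: 3.280% × 2000 = 65.60 kg
  MgO: 4.975% × 2000 = 99.50 kg
  B2O3: 46.66% × 2000 = 933.2 kg
Oxide-by-oxide audit with the batch weights as given, versus the basis set out (delivered sums recover each target within answer rounding):
  CaO: 231.5·0.5607 + 241.2·0.5775 + 2331·0.2714 = 901.7 kg (target 901.8 kg)
  ZnO: 65.73·0.9980 = 65.60 kg (target 65.60 kg)
  MgO: 241.2·0.4125 = 99.49 kg (target 99.50 kg)
  B2O3: 2331·0.4003 = 933.1 kg (target 933.2 kg)
Glass-mass closure: whole batch net of LOI = 2000 kg (the targets, summed, come to 2000 kg; basis as stated: 2000 kg — a pure rounding effect).
Batch grand total — Σ batch = 2869 kg; Σ batch·LOI gives LOI loss = 869.5 kg; yield, glass over the total, = 69.70%.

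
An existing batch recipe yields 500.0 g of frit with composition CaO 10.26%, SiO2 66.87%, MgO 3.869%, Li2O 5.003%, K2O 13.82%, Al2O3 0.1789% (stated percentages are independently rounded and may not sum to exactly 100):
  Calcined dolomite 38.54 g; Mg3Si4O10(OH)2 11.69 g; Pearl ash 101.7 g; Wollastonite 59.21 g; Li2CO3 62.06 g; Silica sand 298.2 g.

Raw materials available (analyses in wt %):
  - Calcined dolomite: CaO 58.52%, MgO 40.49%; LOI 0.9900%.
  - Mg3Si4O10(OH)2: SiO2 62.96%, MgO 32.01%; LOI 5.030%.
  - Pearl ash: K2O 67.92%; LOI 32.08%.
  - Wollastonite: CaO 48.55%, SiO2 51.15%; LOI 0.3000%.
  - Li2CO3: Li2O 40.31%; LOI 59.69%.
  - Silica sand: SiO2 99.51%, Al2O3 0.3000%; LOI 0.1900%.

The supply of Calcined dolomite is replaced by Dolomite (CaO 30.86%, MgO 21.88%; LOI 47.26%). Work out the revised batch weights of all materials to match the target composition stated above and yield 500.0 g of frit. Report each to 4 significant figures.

Rounding to 4 significant figures governs each working value as displayed; the working math holds exact precision at all times. Each reported figure sees exactly one rounding; all derived quantities (the yield, the totals, six oxide percentages, ignition loss, net glass mass) are re-derived at full precision from the weighed amounts for 500.0 g of glass, as quoted within question or answer.
The oxide mass targets at 500.0 g frit:
  CaO: 10.26% × 500.0 = 51.30 g
  SiO2: 66.87% × 500.0 = 334.4 g
  MgO: 3.869% × 500.0 = 19.34 g
  Li2O: 5.003% × 500.0 = 25.02 g
  K2O: 13.82% × 500.0 = 69.10 g
  Al2O3: 0.1789% × 500.0 = 0.8945 g
Per-oxide balance check applying the batch weights above, on the stated basis (sums match the target masses modulo rounding of the values):
  CaO: 72.08·0.3086 + 59.85·0.4855 = 51.30 g (target 51.30 g)
  SiO2: 11.17·0.6296 + 59.85·0.5115 + 298.2·0.9951 = 334.4 g (target 334.4 g)
  MgO: 72.08·0.2188 + 11.17·0.3201 = 19.35 g (target 19.34 g)
  Li2O: 62.06·0.4031 = 25.02 g (target 25.02 g)
  K2O: 101.7·0.6792 = 69.07 g (target 69.10 g)
  Al2O3: 298.2·0.003000 = 0.8946 g (target 0.8945 g)
Glass-mass sanity pass: Σ batch − LOI loss = 500.0 g (summing oxide targets gives 500.0 g; against the stated basis, 500.0 g — gaps are rounding artifacts).
Batch grand total — Σ batch = 605.1 g; Σ batch·LOI gives LOI loss = 105.0 g; glass ÷ batch gives a yield of 82.64%.

Revised batch per 500.0 g frit:
  Dolomite: 72.08 g
  Mg3Si4O10(OH)2: 11.17 g
  Pearl ash: 101.7 g
  Wollastonite: 59.85 g
  Li2CO3: 62.06 g
  Silica sand: 298.2 g
Total batch = 605.1 g; LOI loss = 105.0 g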